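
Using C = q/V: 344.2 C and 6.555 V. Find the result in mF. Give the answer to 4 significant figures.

52510 mF

(344.2) / (6.555) = 52.5095 F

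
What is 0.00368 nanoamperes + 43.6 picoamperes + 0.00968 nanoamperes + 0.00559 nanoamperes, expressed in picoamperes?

In picoamperes:
  0.00368 nanoamperes = 0.00368e3 picoamperes = 3.68
  43.6 picoamperes → 43.6
  0.00968 nanoamperes = 0.00968e3 picoamperes = 9.68
  0.00559 nanoamperes = 0.00559e3 picoamperes = 5.59
Sum: 3.68 + 43.6 + 9.68 + 5.59 = 62.55

62.55 picoamperes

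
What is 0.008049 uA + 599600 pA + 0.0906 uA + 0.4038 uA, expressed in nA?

1102.049 nA

In nA:
  0.008049 uA = 0.008049e3 nA = 8.049
  599600 pA = 599600e-3 nA = 599.6
  0.0906 uA = 0.0906e3 nA = 90.6
  0.4038 uA = 0.4038e3 nA = 403.8
Sum: 8.049 + 599.6 + 90.6 + 403.8 = 1102.049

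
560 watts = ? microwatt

(no prefix) = 10^0, micro = 10^-6; factor is 10^6.
560 × 10^6 = 560000000

560000000 microwatts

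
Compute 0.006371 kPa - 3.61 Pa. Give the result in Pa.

2.761 Pa

In Pa:
  0.006371 kPa = 0.006371 × 10^3 Pa = 6.371
  3.61 Pa → 3.61
Difference: 6.371 - 3.61 = 2.761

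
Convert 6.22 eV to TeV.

(no prefix) = 10⁰, tera = 10¹²; factor is 10⁻¹².
6.22 × 10⁻¹² = 0.00000000000622

0.00000000000622 TeV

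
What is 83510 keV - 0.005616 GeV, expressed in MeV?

77.894 MeV

In MeV:
  83510 keV = 83510 × 10⁻³ MeV = 83.51
  0.005616 GeV = 0.005616 × 10³ MeV = 5.616
Difference: 83.51 - 5.616 = 77.894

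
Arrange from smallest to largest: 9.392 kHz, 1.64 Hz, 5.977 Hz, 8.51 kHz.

1.64 Hz < 5.977 Hz < 8.51 kHz < 9.392 kHz

9.392 kHz = 9392 Hz
1.64 Hz = 1.64 Hz
5.977 Hz = 5.977 Hz
8.51 kHz = 8510 Hz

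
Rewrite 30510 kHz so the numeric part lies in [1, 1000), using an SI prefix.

30.51 MHz

= 30.51 × 10⁶ Hz; 10⁶ is mega.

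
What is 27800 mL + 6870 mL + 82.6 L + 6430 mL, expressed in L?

123.7 L

In L:
  27800 mL = 27800 × 10⁻³ L = 27.8
  6870 mL = 6870 × 10⁻³ L = 6.87
  82.6 L → 82.6
  6430 mL = 6430 × 10⁻³ L = 6.43
Sum: 27.8 + 6.87 + 82.6 + 6.43 = 123.7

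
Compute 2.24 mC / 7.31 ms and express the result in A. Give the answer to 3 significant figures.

0.306 A

(2.24 × 10^-3) / (7.31 × 10^-3) = 0.30643 A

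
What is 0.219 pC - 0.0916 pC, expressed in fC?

127.4 fC

In fC:
  0.219 pC = 0.219 × 10³ fC = 219
  0.0916 pC = 0.0916 × 10³ fC = 91.6
Difference: 219 - 91.6 = 127.4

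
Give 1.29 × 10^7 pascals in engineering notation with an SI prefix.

= 12.9 × 10^6 pascals; 10^6 is mega.

12.9 megapascals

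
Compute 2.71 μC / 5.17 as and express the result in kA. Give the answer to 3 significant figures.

(2.71 × 10⁻⁶) / (5.17 × 10⁻¹⁸) = 0.52418 × 10¹² A

524000000 kA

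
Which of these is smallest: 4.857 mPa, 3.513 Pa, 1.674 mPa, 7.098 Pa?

1.674 mPa

4.857 mPa = 0.004857 Pa
3.513 Pa = 3.513 Pa
1.674 mPa = 0.001674 Pa
7.098 Pa = 7.098 Pa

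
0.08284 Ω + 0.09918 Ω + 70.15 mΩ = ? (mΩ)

252.17 mΩ

In mΩ:
  0.08284 Ω = 0.08284e3 mΩ = 82.84
  0.09918 Ω = 0.09918e3 mΩ = 99.18
  70.15 mΩ → 70.15
Sum: 82.84 + 99.18 + 70.15 = 252.17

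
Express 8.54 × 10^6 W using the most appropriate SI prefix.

8.54 MW

= 8.54 × 10^6 W; 10^6 is mega.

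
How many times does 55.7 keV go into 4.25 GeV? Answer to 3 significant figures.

(4.25e9) / (55.7e3) = 0.0763e6

76300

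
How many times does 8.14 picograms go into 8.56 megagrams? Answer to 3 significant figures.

1050000000000000000

(8.56 × 10⁶) / (8.14 × 10⁻¹²) = 1.052 × 10¹⁸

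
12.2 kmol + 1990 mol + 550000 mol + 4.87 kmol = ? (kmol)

In kmol:
  12.2 kmol → 12.2
  1990 mol = 1990e-3 kmol = 1.99
  550000 mol = 550000e-3 kmol = 550
  4.87 kmol → 4.87
Sum: 12.2 + 1.99 + 550 + 4.87 = 569.06

569.06 kmol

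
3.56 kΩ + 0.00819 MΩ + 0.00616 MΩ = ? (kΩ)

17.91 kΩ

In kΩ:
  3.56 kΩ → 3.56
  0.00819 MΩ = 0.00819e3 kΩ = 8.19
  0.00616 MΩ = 0.00616e3 kΩ = 6.16
Sum: 3.56 + 8.19 + 6.16 = 17.91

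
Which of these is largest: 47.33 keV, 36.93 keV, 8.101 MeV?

47.33 keV = 47330 eV
36.93 keV = 36930 eV
8.101 MeV = 8101000 eV

8.101 MeV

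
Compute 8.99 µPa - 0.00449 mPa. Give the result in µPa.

In µPa:
  8.99 µPa → 8.99
  0.00449 mPa = 0.00449 × 10³ µPa = 4.49
Difference: 8.99 - 4.49 = 4.5

4.5 µPa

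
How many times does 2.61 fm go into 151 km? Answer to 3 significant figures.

(151e3) / (2.61e-15) = 57.85e18

57900000000000000000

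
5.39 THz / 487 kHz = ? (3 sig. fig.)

(5.39 × 10^12) / (487 × 10^3) = 0.01107 × 10^9

11100000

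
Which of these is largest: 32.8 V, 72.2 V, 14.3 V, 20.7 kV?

32.8 V = 32.8 V
72.2 V = 72.2 V
14.3 V = 14.3 V
20.7 kV = 20700 V

20.7 kV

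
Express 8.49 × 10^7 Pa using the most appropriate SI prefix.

84.9 MPa

= 84.9 × 10^6 Pa; 10^6 is mega.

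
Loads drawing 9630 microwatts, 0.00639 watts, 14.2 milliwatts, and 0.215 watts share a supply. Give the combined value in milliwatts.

245.22 milliwatts

In milliwatts:
  9630 microwatts = 9630 × 10^-3 milliwatts = 9.63
  0.00639 watts = 0.00639 × 10^3 milliwatts = 6.39
  14.2 milliwatts → 14.2
  0.215 watts = 0.215 × 10^3 milliwatts = 215
Sum: 9.63 + 6.39 + 14.2 + 215 = 245.22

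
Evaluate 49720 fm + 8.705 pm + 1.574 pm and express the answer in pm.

59.999 pm

In pm:
  49720 fm = 49720 × 10^-3 pm = 49.72
  8.705 pm → 8.705
  1.574 pm → 1.574
Sum: 49.72 + 8.705 + 1.574 = 59.999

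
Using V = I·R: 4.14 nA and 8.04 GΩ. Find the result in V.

4.14 × 10⁻⁹ × 8.04 × 10⁹ = 33.2856 V

33.2856 V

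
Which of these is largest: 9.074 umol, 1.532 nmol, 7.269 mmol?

7.269 mmol

9.074 umol = 0.000009074 mol
1.532 nmol = 0.000000001532 mol
7.269 mmol = 0.007269 mol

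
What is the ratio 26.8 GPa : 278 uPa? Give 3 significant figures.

(26.8e9) / (278e-6) = 0.0964e15

96400000000000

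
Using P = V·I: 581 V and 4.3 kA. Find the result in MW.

581 × 4.3 × 10³ = 2498.3 × 10³ W

2.4983 MW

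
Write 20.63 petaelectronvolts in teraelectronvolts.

peta = 1e15, tera = 1e12; factor is 1e3.
20.63 × 1e3 = 20630

20630 teraelectronvolts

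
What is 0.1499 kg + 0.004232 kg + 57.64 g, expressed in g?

211.772 g

In g:
  0.1499 kg = 0.1499e3 g = 149.9
  0.004232 kg = 0.004232e3 g = 4.232
  57.64 g → 57.64
Sum: 149.9 + 4.232 + 57.64 = 211.772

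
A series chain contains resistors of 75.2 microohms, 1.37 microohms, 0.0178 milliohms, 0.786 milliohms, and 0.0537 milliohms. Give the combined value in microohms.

In microohms:
  75.2 microohms → 75.2
  1.37 microohms → 1.37
  0.0178 milliohms = 0.0178e3 microohms = 17.8
  0.786 milliohms = 0.786e3 microohms = 786
  0.0537 milliohms = 0.0537e3 microohms = 53.7
Sum: 75.2 + 1.37 + 17.8 + 786 + 53.7 = 934.07

934.07 microohms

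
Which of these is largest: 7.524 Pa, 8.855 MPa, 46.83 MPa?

46.83 MPa

7.524 Pa = 7.524 Pa
8.855 MPa = 8855000 Pa
46.83 MPa = 46830000 Pa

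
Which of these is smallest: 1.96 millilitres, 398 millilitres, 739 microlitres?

739 microlitres

1.96 millilitres = 0.00196 litres
398 millilitres = 0.398 litres
739 microlitres = 0.000739 litres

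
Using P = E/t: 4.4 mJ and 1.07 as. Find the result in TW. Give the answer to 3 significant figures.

4110 TW

(4.4e-3) / (1.07e-18) = 4.1121e15 W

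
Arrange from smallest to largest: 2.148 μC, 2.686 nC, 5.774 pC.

2.148 μC = 0.000002148 C
2.686 nC = 0.000000002686 C
5.774 pC = 0.000000000005774 C

5.774 pC < 2.686 nC < 2.148 μC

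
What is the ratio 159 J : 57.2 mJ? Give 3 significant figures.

2780

(159) / (57.2e-3) = 2.78e3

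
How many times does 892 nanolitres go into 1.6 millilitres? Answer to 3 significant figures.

(1.6e-3) / (892e-9) = 0.001794e6

1790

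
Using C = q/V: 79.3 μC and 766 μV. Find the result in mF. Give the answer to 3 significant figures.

104 mF

(79.3e-6) / (766e-6) = 0.10352 F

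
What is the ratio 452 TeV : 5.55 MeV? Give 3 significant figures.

(452 × 10^12) / (5.55 × 10^6) = 81.44 × 10^6

81400000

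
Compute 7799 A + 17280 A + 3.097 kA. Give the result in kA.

In kA:
  7799 A = 7799 × 10⁻³ kA = 7.799
  17280 A = 17280 × 10⁻³ kA = 17.28
  3.097 kA → 3.097
Sum: 7.799 + 17.28 + 3.097 = 28.176

28.176 kA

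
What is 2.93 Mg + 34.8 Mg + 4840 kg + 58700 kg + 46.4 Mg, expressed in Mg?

147.67 Mg

In Mg:
  2.93 Mg → 2.93
  34.8 Mg → 34.8
  4840 kg = 4840 × 10^-3 Mg = 4.84
  58700 kg = 58700 × 10^-3 Mg = 58.7
  46.4 Mg → 46.4
Sum: 2.93 + 34.8 + 4.84 + 58.7 + 46.4 = 147.67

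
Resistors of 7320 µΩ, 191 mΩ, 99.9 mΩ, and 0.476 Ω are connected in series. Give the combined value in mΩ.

774.22 mΩ

In mΩ:
  7320 µΩ = 7320 × 10⁻³ mΩ = 7.32
  191 mΩ → 191
  99.9 mΩ → 99.9
  0.476 Ω = 0.476 × 10³ mΩ = 476
Sum: 7.32 + 191 + 99.9 + 476 = 774.22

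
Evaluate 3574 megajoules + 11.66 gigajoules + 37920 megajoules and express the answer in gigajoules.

53.154 gigajoules

In gigajoules:
  3574 megajoules = 3574 × 10^-3 gigajoules = 3.574
  11.66 gigajoules → 11.66
  37920 megajoules = 37920 × 10^-3 gigajoules = 37.92
Sum: 3.574 + 11.66 + 37.92 = 53.154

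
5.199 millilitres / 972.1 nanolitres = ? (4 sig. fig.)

(5.199e-3) / (972.1e-9) = 0.0053482e6

5348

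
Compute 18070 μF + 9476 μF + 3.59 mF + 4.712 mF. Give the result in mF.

In mF:
  18070 μF = 18070 × 10^-3 mF = 18.07
  9476 μF = 9476 × 10^-3 mF = 9.476
  3.59 mF → 3.59
  4.712 mF → 4.712
Sum: 18.07 + 9.476 + 3.59 + 4.712 = 35.848

35.848 mF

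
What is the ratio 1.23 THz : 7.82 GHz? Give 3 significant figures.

157

(1.23e12) / (7.82e9) = 0.1573e3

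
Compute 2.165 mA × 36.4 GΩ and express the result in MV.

78.806 MV

2.165 × 10^-3 × 36.4 × 10^9 = 78.806 × 10^6 V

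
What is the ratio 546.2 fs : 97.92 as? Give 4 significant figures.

5578

(546.2 × 10^-15) / (97.92 × 10^-18) = 5.578 × 10^3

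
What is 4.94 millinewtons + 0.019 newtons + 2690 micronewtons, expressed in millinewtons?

26.63 millinewtons

In millinewtons:
  4.94 millinewtons → 4.94
  0.019 newtons = 0.019e3 millinewtons = 19
  2690 micronewtons = 2690e-3 millinewtons = 2.69
Sum: 4.94 + 19 + 2.69 = 26.63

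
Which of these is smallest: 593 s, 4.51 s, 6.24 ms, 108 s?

593 s = 593 s
4.51 s = 4.51 s
6.24 ms = 0.00624 s
108 s = 108 s

6.24 ms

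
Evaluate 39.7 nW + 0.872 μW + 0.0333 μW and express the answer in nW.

In nW:
  39.7 nW → 39.7
  0.872 μW = 0.872e3 nW = 872
  0.0333 μW = 0.0333e3 nW = 33.3
Sum: 39.7 + 872 + 33.3 = 945

945 nW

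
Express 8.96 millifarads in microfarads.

milli = 1e-3, micro = 1e-6; factor is 1e3.
8.96 × 1e3 = 8960

8960 microfarads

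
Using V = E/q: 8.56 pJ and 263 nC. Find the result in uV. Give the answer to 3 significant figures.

32.5 uV

(8.56 × 10⁻¹²) / (263 × 10⁻⁹) = 0.032548 × 10⁻³ V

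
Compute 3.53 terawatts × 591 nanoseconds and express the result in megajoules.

2.08623 megajoules

3.53 × 10^12 × 591 × 10^-9 = 2086.23 × 10^3 J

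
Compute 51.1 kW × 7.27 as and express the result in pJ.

51.1 × 10³ × 7.27 × 10⁻¹⁸ = 371.497 × 10⁻¹⁵ J

0.371497 pJ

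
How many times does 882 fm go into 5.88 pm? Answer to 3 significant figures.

(5.88e-12) / (882e-15) = 0.006667e3

6.67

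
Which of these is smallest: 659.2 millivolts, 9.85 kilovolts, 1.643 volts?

659.2 millivolts = 0.6592 volts
9.85 kilovolts = 9850 volts
1.643 volts = 1.643 volts

659.2 millivolts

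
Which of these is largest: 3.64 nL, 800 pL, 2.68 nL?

3.64 nL

3.64 nL = 0.00000000364 L
800 pL = 0.0000000008 L
2.68 nL = 0.00000000268 L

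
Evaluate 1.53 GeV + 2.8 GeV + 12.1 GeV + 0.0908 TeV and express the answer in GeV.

107.23 GeV

In GeV:
  1.53 GeV → 1.53
  2.8 GeV → 2.8
  12.1 GeV → 12.1
  0.0908 TeV = 0.0908 × 10^3 GeV = 90.8
Sum: 1.53 + 2.8 + 12.1 + 90.8 = 107.23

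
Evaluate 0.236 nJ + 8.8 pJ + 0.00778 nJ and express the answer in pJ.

252.58 pJ

In pJ:
  0.236 nJ = 0.236 × 10³ pJ = 236
  8.8 pJ → 8.8
  0.00778 nJ = 0.00778 × 10³ pJ = 7.78
Sum: 236 + 8.8 + 7.78 = 252.58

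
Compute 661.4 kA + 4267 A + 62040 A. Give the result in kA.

727.707 kA

In kA:
  661.4 kA → 661.4
  4267 A = 4267 × 10⁻³ kA = 4.267
  62040 A = 62040 × 10⁻³ kA = 62.04
Sum: 661.4 + 4.267 + 62.04 = 727.707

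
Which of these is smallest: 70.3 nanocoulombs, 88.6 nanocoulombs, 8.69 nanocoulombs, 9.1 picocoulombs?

9.1 picocoulombs

70.3 nanocoulombs = 0.0000000703 coulombs
88.6 nanocoulombs = 0.0000000886 coulombs
8.69 nanocoulombs = 0.00000000869 coulombs
9.1 picocoulombs = 0.0000000000091 coulombs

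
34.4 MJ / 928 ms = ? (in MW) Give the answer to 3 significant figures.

37.1 MW

(34.4 × 10^6) / (928 × 10^-3) = 0.037069 × 10^9 W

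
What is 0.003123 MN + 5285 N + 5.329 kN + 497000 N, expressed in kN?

510.737 kN

In kN:
  0.003123 MN = 0.003123 × 10^3 kN = 3.123
  5285 N = 5285 × 10^-3 kN = 5.285
  5.329 kN → 5.329
  497000 N = 497000 × 10^-3 kN = 497
Sum: 3.123 + 5.285 + 5.329 + 497 = 510.737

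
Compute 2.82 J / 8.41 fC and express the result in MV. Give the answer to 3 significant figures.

(2.82) / (8.41 × 10^-15) = 0.33532 × 10^15 V

335000000 MV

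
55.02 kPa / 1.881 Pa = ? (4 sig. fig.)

(55.02 × 10³) / (1.881) = 29.25 × 10³

29250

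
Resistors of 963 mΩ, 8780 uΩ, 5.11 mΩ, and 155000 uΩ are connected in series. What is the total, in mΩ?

1131.89 mΩ

In mΩ:
  963 mΩ → 963
  8780 uΩ = 8780 × 10^-3 mΩ = 8.78
  5.11 mΩ → 5.11
  155000 uΩ = 155000 × 10^-3 mΩ = 155
Sum: 963 + 8.78 + 5.11 + 155 = 1131.89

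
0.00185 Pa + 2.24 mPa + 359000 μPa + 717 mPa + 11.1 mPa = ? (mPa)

In mPa:
  0.00185 Pa = 0.00185 × 10^3 mPa = 1.85
  2.24 mPa → 2.24
  359000 μPa = 359000 × 10^-3 mPa = 359
  717 mPa → 717
  11.1 mPa → 11.1
Sum: 1.85 + 2.24 + 359 + 717 + 11.1 = 1091.19

1091.19 mPa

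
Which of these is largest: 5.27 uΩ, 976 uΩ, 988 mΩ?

5.27 uΩ = 0.00000527 Ω
976 uΩ = 0.000976 Ω
988 mΩ = 0.988 Ω

988 mΩ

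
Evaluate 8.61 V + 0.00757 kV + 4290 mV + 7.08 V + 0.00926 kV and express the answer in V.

36.81 V

In V:
  8.61 V → 8.61
  0.00757 kV = 0.00757 × 10^3 V = 7.57
  4290 mV = 4290 × 10^-3 V = 4.29
  7.08 V → 7.08
  0.00926 kV = 0.00926 × 10^3 V = 9.26
Sum: 8.61 + 7.57 + 4.29 + 7.08 + 9.26 = 36.81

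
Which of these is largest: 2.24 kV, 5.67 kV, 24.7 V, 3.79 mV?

2.24 kV = 2240 V
5.67 kV = 5670 V
24.7 V = 24.7 V
3.79 mV = 0.00379 V

5.67 kV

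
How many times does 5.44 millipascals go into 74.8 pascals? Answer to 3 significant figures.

(74.8) / (5.44 × 10⁻³) = 13.75 × 10³

13800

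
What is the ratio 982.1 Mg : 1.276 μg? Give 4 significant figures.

769700000000000

(982.1e6) / (1.276e-6) = 769.67e12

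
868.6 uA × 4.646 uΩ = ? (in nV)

868.6 × 10^-6 × 4.646 × 10^-6 = 4035.5156 × 10^-12 V

4.0355156 nV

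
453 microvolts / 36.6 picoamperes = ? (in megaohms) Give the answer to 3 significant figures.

(453 × 10^-6) / (36.6 × 10^-12) = 12.377 × 10^6 Ω

12.4 megaohms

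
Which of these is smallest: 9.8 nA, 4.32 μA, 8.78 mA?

9.8 nA

9.8 nA = 0.0000000098 A
4.32 μA = 0.00000432 A
8.78 mA = 0.00878 A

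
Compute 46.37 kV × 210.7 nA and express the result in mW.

46.37 × 10³ × 210.7 × 10⁻⁹ = 9770.159 × 10⁻⁶ W

9.770159 mW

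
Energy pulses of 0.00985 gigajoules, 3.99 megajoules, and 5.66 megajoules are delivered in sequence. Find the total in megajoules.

In megajoules:
  0.00985 gigajoules = 0.00985 × 10³ megajoules = 9.85
  3.99 megajoules → 3.99
  5.66 megajoules → 5.66
Sum: 9.85 + 3.99 + 5.66 = 19.5

19.5 megajoules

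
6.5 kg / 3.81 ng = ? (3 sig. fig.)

(6.5 × 10³) / (3.81 × 10⁻⁹) = 1.706 × 10¹²

1710000000000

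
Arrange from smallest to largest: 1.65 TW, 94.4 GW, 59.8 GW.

59.8 GW < 94.4 GW < 1.65 TW

1.65 TW = 1650000000000 W
94.4 GW = 94400000000 W
59.8 GW = 59800000000 W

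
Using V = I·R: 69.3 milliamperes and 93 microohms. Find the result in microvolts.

6.4449 microvolts

69.3 × 10⁻³ × 93 × 10⁻⁶ = 6444.9 × 10⁻⁹ V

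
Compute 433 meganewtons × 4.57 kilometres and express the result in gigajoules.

433 × 10^6 × 4.57 × 10^3 = 1978.81 × 10^9 J

1978.81 gigajoules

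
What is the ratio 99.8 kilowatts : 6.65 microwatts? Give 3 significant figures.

15000000000

(99.8e3) / (6.65e-6) = 15.01e9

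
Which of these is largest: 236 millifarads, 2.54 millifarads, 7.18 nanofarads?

236 millifarads = 0.236 farads
2.54 millifarads = 0.00254 farads
7.18 nanofarads = 0.00000000718 farads

236 millifarads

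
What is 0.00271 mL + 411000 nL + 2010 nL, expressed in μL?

In μL:
  0.00271 mL = 0.00271 × 10^3 μL = 2.71
  411000 nL = 411000 × 10^-3 μL = 411
  2010 nL = 2010 × 10^-3 μL = 2.01
Sum: 2.71 + 411 + 2.01 = 415.72

415.72 μL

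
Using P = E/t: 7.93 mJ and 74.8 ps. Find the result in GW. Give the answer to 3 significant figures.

0.106 GW

(7.93 × 10^-3) / (74.8 × 10^-12) = 0.10602 × 10^9 W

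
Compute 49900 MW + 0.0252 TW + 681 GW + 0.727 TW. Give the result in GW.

In GW:
  49900 MW = 49900e-3 GW = 49.9
  0.0252 TW = 0.0252e3 GW = 25.2
  681 GW → 681
  0.727 TW = 0.727e3 GW = 727
Sum: 49.9 + 25.2 + 681 + 727 = 1483.1

1483.1 GW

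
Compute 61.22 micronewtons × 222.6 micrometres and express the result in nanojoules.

13.627572 nanojoules

61.22e-6 × 222.6e-6 = 13627.572e-12 J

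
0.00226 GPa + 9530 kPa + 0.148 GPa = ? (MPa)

159.79 MPa

In MPa:
  0.00226 GPa = 0.00226e3 MPa = 2.26
  9530 kPa = 9530e-3 MPa = 9.53
  0.148 GPa = 0.148e3 MPa = 148
Sum: 2.26 + 9.53 + 148 = 159.79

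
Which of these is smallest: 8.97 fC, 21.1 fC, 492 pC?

8.97 fC = 0.00000000000000897 C
21.1 fC = 0.0000000000000211 C
492 pC = 0.000000000492 C

8.97 fC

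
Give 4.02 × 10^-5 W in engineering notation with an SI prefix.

= 40.2 × 10^-6 W; 10^-6 is micro.

40.2 uW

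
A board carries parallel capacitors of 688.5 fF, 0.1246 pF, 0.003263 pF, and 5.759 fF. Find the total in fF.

In fF:
  688.5 fF → 688.5
  0.1246 pF = 0.1246 × 10³ fF = 124.6
  0.003263 pF = 0.003263 × 10³ fF = 3.263
  5.759 fF → 5.759
Sum: 688.5 + 124.6 + 3.263 + 5.759 = 822.122

822.122 fF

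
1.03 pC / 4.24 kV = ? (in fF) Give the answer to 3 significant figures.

0.243 fF

(1.03 × 10^-12) / (4.24 × 10^3) = 0.24292 × 10^-15 F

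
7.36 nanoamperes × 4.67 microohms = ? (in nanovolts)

7.36e-9 × 4.67e-6 = 34.3712e-15 V

0.0000343712 nanovolts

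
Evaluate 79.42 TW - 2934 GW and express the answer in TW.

76.486 TW

In TW:
  79.42 TW → 79.42
  2934 GW = 2934 × 10⁻³ TW = 2.934
Difference: 79.42 - 2.934 = 76.486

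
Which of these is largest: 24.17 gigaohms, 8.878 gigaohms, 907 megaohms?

24.17 gigaohms

24.17 gigaohms = 24170000000 ohms
8.878 gigaohms = 8878000000 ohms
907 megaohms = 907000000 ohms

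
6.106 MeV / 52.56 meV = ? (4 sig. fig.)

116200000

(6.106e6) / (52.56e-3) = 0.11617e9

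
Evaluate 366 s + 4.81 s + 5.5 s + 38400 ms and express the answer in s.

414.71 s

In s:
  366 s → 366
  4.81 s → 4.81
  5.5 s → 5.5
  38400 ms = 38400 × 10^-3 s = 38.4
Sum: 366 + 4.81 + 5.5 + 38.4 = 414.71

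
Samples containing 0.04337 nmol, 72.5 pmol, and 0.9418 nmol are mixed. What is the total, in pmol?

1057.67 pmol

In pmol:
  0.04337 nmol = 0.04337 × 10³ pmol = 43.37
  72.5 pmol → 72.5
  0.9418 nmol = 0.9418 × 10³ pmol = 941.8
Sum: 43.37 + 72.5 + 941.8 = 1057.67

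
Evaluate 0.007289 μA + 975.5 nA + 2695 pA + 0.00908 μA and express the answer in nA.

In nA:
  0.007289 μA = 0.007289 × 10^3 nA = 7.289
  975.5 nA → 975.5
  2695 pA = 2695 × 10^-3 nA = 2.695
  0.00908 μA = 0.00908 × 10^3 nA = 9.08
Sum: 7.289 + 975.5 + 2.695 + 9.08 = 994.564

994.564 nA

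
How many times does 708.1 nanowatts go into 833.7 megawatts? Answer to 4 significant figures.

1177000000000000

(833.7e6) / (708.1e-9) = 1.1774e15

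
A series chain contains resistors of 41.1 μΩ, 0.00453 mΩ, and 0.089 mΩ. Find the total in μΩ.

In μΩ:
  41.1 μΩ → 41.1
  0.00453 mΩ = 0.00453 × 10³ μΩ = 4.53
  0.089 mΩ = 0.089 × 10³ μΩ = 89
Sum: 41.1 + 4.53 + 89 = 134.63

134.63 μΩ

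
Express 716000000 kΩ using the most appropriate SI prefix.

= 716e9 Ω; 1e9 is giga.

716 GΩ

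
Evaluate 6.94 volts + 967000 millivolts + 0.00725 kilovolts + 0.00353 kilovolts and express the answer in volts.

In volts:
  6.94 volts → 6.94
  967000 millivolts = 967000 × 10⁻³ volts = 967
  0.00725 kilovolts = 0.00725 × 10³ volts = 7.25
  0.00353 kilovolts = 0.00353 × 10³ volts = 3.53
Sum: 6.94 + 967 + 7.25 + 3.53 = 984.72

984.72 volts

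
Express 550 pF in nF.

pico = 10^-12, nano = 10^-9; factor is 10^-3.
550 × 10^-3 = 0.55

0.55 nF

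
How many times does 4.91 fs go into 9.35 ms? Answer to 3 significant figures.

(9.35 × 10^-3) / (4.91 × 10^-15) = 1.904 × 10^12

1900000000000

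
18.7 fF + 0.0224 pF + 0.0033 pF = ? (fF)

In fF:
  18.7 fF → 18.7
  0.0224 pF = 0.0224e3 fF = 22.4
  0.0033 pF = 0.0033e3 fF = 3.3
Sum: 18.7 + 22.4 + 3.3 = 44.4

44.4 fF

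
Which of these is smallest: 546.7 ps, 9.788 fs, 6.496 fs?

6.496 fs

546.7 ps = 0.0000000005467 s
9.788 fs = 0.000000000000009788 s
6.496 fs = 0.000000000000006496 s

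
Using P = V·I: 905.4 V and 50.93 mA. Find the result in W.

46.112022 W

905.4 × 50.93 × 10^-3 = 46112.022 × 10^-3 W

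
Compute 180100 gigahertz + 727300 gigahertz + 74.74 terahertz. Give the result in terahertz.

In terahertz:
  180100 gigahertz = 180100 × 10^-3 terahertz = 180.1
  727300 gigahertz = 727300 × 10^-3 terahertz = 727.3
  74.74 terahertz → 74.74
Sum: 180.1 + 727.3 + 74.74 = 982.14

982.14 terahertz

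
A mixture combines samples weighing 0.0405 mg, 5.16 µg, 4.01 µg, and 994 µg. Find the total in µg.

In µg:
  0.0405 mg = 0.0405 × 10^3 µg = 40.5
  5.16 µg → 5.16
  4.01 µg → 4.01
  994 µg → 994
Sum: 40.5 + 5.16 + 4.01 + 994 = 1043.67

1043.67 µg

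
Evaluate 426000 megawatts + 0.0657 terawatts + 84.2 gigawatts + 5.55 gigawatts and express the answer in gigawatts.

581.45 gigawatts

In gigawatts:
  426000 megawatts = 426000 × 10⁻³ gigawatts = 426
  0.0657 terawatts = 0.0657 × 10³ gigawatts = 65.7
  84.2 gigawatts → 84.2
  5.55 gigawatts → 5.55
Sum: 426 + 65.7 + 84.2 + 5.55 = 581.45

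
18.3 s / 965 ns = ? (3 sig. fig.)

19000000

(18.3) / (965 × 10⁻⁹) = 0.01896 × 10⁹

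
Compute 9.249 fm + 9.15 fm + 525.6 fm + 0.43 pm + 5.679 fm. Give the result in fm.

979.678 fm

In fm:
  9.249 fm → 9.249
  9.15 fm → 9.15
  525.6 fm → 525.6
  0.43 pm = 0.43e3 fm = 430
  5.679 fm → 5.679
Sum: 9.249 + 9.15 + 525.6 + 430 + 5.679 = 979.678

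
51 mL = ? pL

milli = 1e-3, pico = 1e-12; factor is 1e9.
51 × 1e9 = 51000000000

51000000000 pL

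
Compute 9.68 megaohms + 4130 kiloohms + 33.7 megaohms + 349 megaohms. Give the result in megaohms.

In megaohms:
  9.68 megaohms → 9.68
  4130 kiloohms = 4130 × 10⁻³ megaohms = 4.13
  33.7 megaohms → 33.7
  349 megaohms → 349
Sum: 9.68 + 4.13 + 33.7 + 349 = 396.51

396.51 megaohms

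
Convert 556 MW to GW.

0.556 GW

mega = 1e6, giga = 1e9; factor is 1e-3.
556 × 1e-3 = 0.556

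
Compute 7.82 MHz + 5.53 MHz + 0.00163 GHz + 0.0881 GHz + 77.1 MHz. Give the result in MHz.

180.18 MHz

In MHz:
  7.82 MHz → 7.82
  5.53 MHz → 5.53
  0.00163 GHz = 0.00163 × 10^3 MHz = 1.63
  0.0881 GHz = 0.0881 × 10^3 MHz = 88.1
  77.1 MHz → 77.1
Sum: 7.82 + 5.53 + 1.63 + 88.1 + 77.1 = 180.18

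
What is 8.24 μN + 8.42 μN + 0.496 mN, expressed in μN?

512.66 μN

In μN:
  8.24 μN → 8.24
  8.42 μN → 8.42
  0.496 mN = 0.496 × 10^3 μN = 496
Sum: 8.24 + 8.42 + 496 = 512.66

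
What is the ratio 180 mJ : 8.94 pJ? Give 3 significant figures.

(180e-3) / (8.94e-12) = 20.13e9

20100000000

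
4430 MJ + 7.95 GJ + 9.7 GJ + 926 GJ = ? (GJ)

In GJ:
  4430 MJ = 4430e-3 GJ = 4.43
  7.95 GJ → 7.95
  9.7 GJ → 9.7
  926 GJ → 926
Sum: 4.43 + 7.95 + 9.7 + 926 = 948.08

948.08 GJ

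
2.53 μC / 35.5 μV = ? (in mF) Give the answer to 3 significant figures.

71.3 mF

(2.53 × 10⁻⁶) / (35.5 × 10⁻⁶) = 0.071268 F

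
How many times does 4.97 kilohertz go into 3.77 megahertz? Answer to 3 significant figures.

(3.77 × 10⁶) / (4.97 × 10³) = 0.7586 × 10³

759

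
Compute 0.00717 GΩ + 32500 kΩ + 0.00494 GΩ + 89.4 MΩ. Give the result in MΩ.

In MΩ:
  0.00717 GΩ = 0.00717e3 MΩ = 7.17
  32500 kΩ = 32500e-3 MΩ = 32.5
  0.00494 GΩ = 0.00494e3 MΩ = 4.94
  89.4 MΩ → 89.4
Sum: 7.17 + 32.5 + 4.94 + 89.4 = 134.01

134.01 MΩ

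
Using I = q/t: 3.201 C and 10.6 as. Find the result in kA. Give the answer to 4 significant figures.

302000000000000 kA

(3.201) / (10.6 × 10⁻¹⁸) = 0.301981 × 10¹⁸ A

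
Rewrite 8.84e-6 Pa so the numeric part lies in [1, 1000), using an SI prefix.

= 8.84e-6 Pa; 1e-6 is micro.

8.84 uPa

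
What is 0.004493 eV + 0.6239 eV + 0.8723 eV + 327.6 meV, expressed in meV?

In meV:
  0.004493 eV = 0.004493 × 10³ meV = 4.493
  0.6239 eV = 0.6239 × 10³ meV = 623.9
  0.8723 eV = 0.8723 × 10³ meV = 872.3
  327.6 meV → 327.6
Sum: 4.493 + 623.9 + 872.3 + 327.6 = 1828.293

1828.293 meV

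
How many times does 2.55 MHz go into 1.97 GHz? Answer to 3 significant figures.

773

(1.97 × 10^9) / (2.55 × 10^6) = 0.7725 × 10^3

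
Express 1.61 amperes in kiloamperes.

(no prefix) = 1e0, kilo = 1e3; factor is 1e-3.
1.61 × 1e-3 = 0.00161

0.00161 kiloamperes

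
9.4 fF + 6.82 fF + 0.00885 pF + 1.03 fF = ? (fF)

26.1 fF

In fF:
  9.4 fF → 9.4
  6.82 fF → 6.82
  0.00885 pF = 0.00885e3 fF = 8.85
  1.03 fF → 1.03
Sum: 9.4 + 6.82 + 8.85 + 1.03 = 26.1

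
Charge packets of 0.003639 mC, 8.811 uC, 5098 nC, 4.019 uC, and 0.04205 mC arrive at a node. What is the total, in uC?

63.617 uC

In uC:
  0.003639 mC = 0.003639 × 10³ uC = 3.639
  8.811 uC → 8.811
  5098 nC = 5098 × 10⁻³ uC = 5.098
  4.019 uC → 4.019
  0.04205 mC = 0.04205 × 10³ uC = 42.05
Sum: 3.639 + 8.811 + 5.098 + 4.019 + 42.05 = 63.617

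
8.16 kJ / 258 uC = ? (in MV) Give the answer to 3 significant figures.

31.6 MV

(8.16 × 10^3) / (258 × 10^-6) = 0.031628 × 10^9 V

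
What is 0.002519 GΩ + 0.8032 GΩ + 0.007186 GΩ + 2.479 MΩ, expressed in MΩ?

In MΩ:
  0.002519 GΩ = 0.002519 × 10^3 MΩ = 2.519
  0.8032 GΩ = 0.8032 × 10^3 MΩ = 803.2
  0.007186 GΩ = 0.007186 × 10^3 MΩ = 7.186
  2.479 MΩ → 2.479
Sum: 2.519 + 803.2 + 7.186 + 2.479 = 815.384

815.384 MΩ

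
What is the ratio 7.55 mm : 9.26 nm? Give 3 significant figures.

815000

(7.55 × 10^-3) / (9.26 × 10^-9) = 0.8153 × 10^6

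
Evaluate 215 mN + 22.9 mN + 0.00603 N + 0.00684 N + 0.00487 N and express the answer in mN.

In mN:
  215 mN → 215
  22.9 mN → 22.9
  0.00603 N = 0.00603 × 10³ mN = 6.03
  0.00684 N = 0.00684 × 10³ mN = 6.84
  0.00487 N = 0.00487 × 10³ mN = 4.87
Sum: 215 + 22.9 + 6.03 + 6.84 + 4.87 = 255.64

255.64 mN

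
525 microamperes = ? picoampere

micro = 1e-6, pico = 1e-12; factor is 1e6.
525 × 1e6 = 525000000

525000000 picoamperes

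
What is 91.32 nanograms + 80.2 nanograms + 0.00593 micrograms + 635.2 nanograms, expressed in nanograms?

In nanograms:
  91.32 nanograms → 91.32
  80.2 nanograms → 80.2
  0.00593 micrograms = 0.00593 × 10^3 nanograms = 5.93
  635.2 nanograms → 635.2
Sum: 91.32 + 80.2 + 5.93 + 635.2 = 812.65

812.65 nanograms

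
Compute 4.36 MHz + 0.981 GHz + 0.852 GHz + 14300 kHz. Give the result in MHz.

In MHz:
  4.36 MHz → 4.36
  0.981 GHz = 0.981 × 10^3 MHz = 981
  0.852 GHz = 0.852 × 10^3 MHz = 852
  14300 kHz = 14300 × 10^-3 MHz = 14.3
Sum: 4.36 + 981 + 852 + 14.3 = 1851.66

1851.66 MHz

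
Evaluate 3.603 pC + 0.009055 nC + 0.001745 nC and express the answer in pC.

In pC:
  3.603 pC → 3.603
  0.009055 nC = 0.009055 × 10^3 pC = 9.055
  0.001745 nC = 0.001745 × 10^3 pC = 1.745
Sum: 3.603 + 9.055 + 1.745 = 14.403

14.403 pC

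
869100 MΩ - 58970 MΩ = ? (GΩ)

810.13 GΩ

In GΩ:
  869100 MΩ = 869100 × 10^-3 GΩ = 869.1
  58970 MΩ = 58970 × 10^-3 GΩ = 58.97
Difference: 869.1 - 58.97 = 810.13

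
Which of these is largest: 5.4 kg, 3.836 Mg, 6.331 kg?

3.836 Mg

5.4 kg = 5400 g
3.836 Mg = 3836000 g
6.331 kg = 6331 g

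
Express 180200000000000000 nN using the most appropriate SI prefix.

= 180.2 × 10^6 N; 10^6 is mega.

180.2 MN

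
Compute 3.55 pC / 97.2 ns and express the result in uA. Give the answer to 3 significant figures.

(3.55 × 10^-12) / (97.2 × 10^-9) = 0.036523 × 10^-3 A

36.5 uA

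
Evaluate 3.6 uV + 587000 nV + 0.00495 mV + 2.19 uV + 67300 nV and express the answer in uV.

In uV:
  3.6 uV → 3.6
  587000 nV = 587000 × 10^-3 uV = 587
  0.00495 mV = 0.00495 × 10^3 uV = 4.95
  2.19 uV → 2.19
  67300 nV = 67300 × 10^-3 uV = 67.3
Sum: 3.6 + 587 + 4.95 + 2.19 + 67.3 = 665.04

665.04 uV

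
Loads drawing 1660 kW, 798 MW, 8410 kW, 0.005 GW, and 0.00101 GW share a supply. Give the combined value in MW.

In MW:
  1660 kW = 1660e-3 MW = 1.66
  798 MW → 798
  8410 kW = 8410e-3 MW = 8.41
  0.005 GW = 0.005e3 MW = 5
  0.00101 GW = 0.00101e3 MW = 1.01
Sum: 1.66 + 798 + 8.41 + 5 + 1.01 = 814.08

814.08 MW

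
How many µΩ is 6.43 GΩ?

giga = 10^9, micro = 10^-6; factor is 10^15.
6.43 × 10^15 = 6430000000000000

6430000000000000 µΩ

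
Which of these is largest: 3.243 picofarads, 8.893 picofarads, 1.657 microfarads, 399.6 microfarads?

399.6 microfarads

3.243 picofarads = 0.000000000003243 farads
8.893 picofarads = 0.000000000008893 farads
1.657 microfarads = 0.000001657 farads
399.6 microfarads = 0.0003996 farads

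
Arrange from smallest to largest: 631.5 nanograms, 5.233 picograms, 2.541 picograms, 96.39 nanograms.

631.5 nanograms = 0.0000006315 grams
5.233 picograms = 0.000000000005233 grams
2.541 picograms = 0.000000000002541 grams
96.39 nanograms = 0.00000009639 grams

2.541 picograms < 5.233 picograms < 96.39 nanograms < 631.5 nanograms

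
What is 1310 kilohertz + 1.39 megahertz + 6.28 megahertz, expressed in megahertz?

In megahertz:
  1310 kilohertz = 1310e-3 megahertz = 1.31
  1.39 megahertz → 1.39
  6.28 megahertz → 6.28
Sum: 1.31 + 1.39 + 6.28 = 8.98

8.98 megahertz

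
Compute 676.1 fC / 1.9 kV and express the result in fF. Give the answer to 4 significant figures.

(676.1e-15) / (1.9e3) = 355.842e-18 F

0.3558 fF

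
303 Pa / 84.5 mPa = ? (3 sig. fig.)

3590

(303) / (84.5e-3) = 3.586e3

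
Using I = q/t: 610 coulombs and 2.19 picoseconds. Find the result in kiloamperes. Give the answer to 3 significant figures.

(610) / (2.19e-12) = 278.54e12 A

279000000000 kiloamperes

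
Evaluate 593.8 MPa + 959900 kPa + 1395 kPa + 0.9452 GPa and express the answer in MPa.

2500.295 MPa

In MPa:
  593.8 MPa → 593.8
  959900 kPa = 959900 × 10^-3 MPa = 959.9
  1395 kPa = 1395 × 10^-3 MPa = 1.395
  0.9452 GPa = 0.9452 × 10^3 MPa = 945.2
Sum: 593.8 + 959.9 + 1.395 + 945.2 = 2500.295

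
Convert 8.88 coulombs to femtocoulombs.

8880000000000000 femtocoulombs

(no prefix) = 1e0, femto = 1e-15; factor is 1e15.
8.88 × 1e15 = 8880000000000000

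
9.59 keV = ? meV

kilo = 10³, milli = 10⁻³; factor is 10⁶.
9.59 × 10⁶ = 9590000

9590000 meV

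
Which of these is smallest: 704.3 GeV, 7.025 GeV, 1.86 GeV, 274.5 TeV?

1.86 GeV

704.3 GeV = 704300000000 eV
7.025 GeV = 7025000000 eV
1.86 GeV = 1860000000 eV
274.5 TeV = 274500000000000 eV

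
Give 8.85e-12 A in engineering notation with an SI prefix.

= 8.85e-12 A; 1e-12 is pico.

8.85 pA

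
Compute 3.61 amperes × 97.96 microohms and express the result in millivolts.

0.3536356 millivolts

3.61 × 97.96e-6 = 353.6356e-6 V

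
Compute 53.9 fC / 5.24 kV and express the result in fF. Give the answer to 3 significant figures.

0.0103 fF

(53.9 × 10⁻¹⁵) / (5.24 × 10³) = 10.286 × 10⁻¹⁸ F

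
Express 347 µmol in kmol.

micro = 10⁻⁶, kilo = 10³; factor is 10⁻⁹.
347 × 10⁻⁹ = 0.000000347

0.000000347 kmol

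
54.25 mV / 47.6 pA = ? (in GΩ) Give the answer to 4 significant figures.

1.140 GΩ

(54.25 × 10⁻³) / (47.6 × 10⁻¹²) = 1.13971 × 10⁹ Ω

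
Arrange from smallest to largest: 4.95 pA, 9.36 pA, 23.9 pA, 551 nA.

4.95 pA < 9.36 pA < 23.9 pA < 551 nA

4.95 pA = 0.00000000000495 A
9.36 pA = 0.00000000000936 A
23.9 pA = 0.0000000000239 A
551 nA = 0.000000551 A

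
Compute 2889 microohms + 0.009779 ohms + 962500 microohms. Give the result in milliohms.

In milliohms:
  2889 microohms = 2889e-3 milliohms = 2.889
  0.009779 ohms = 0.009779e3 milliohms = 9.779
  962500 microohms = 962500e-3 milliohms = 962.5
Sum: 2.889 + 9.779 + 962.5 = 975.168

975.168 milliohms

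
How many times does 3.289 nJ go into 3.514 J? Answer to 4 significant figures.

1068000000

(3.514) / (3.289 × 10⁻⁹) = 1.0684 × 10⁹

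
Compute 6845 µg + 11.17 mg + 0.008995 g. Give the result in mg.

27.01 mg

In mg:
  6845 µg = 6845e-3 mg = 6.845
  11.17 mg → 11.17
  0.008995 g = 0.008995e3 mg = 8.995
Sum: 6.845 + 11.17 + 8.995 = 27.01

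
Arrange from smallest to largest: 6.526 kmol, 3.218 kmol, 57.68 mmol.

57.68 mmol < 3.218 kmol < 6.526 kmol

6.526 kmol = 6526 mol
3.218 kmol = 3218 mol
57.68 mmol = 0.05768 mol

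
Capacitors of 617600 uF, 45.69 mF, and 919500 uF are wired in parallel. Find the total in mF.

In mF:
  617600 uF = 617600e-3 mF = 617.6
  45.69 mF → 45.69
  919500 uF = 919500e-3 mF = 919.5
Sum: 617.6 + 45.69 + 919.5 = 1582.79

1582.79 mF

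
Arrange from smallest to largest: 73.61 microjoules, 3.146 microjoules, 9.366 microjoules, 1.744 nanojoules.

73.61 microjoules = 0.00007361 joules
3.146 microjoules = 0.000003146 joules
9.366 microjoules = 0.000009366 joules
1.744 nanojoules = 0.000000001744 joules

1.744 nanojoules < 3.146 microjoules < 9.366 microjoules < 73.61 microjoules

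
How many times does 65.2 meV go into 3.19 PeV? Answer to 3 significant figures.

(3.19 × 10¹⁵) / (65.2 × 10⁻³) = 0.04893 × 10¹⁸

48900000000000000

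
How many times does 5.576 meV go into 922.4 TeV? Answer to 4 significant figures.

165400000000000000

(922.4 × 10¹²) / (5.576 × 10⁻³) = 165.42 × 10¹⁵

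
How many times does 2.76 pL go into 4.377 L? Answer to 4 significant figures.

1586000000000

(4.377) / (2.76e-12) = 1.5859e12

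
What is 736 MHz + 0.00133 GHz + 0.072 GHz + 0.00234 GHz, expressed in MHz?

In MHz:
  736 MHz → 736
  0.00133 GHz = 0.00133e3 MHz = 1.33
  0.072 GHz = 0.072e3 MHz = 72
  0.00234 GHz = 0.00234e3 MHz = 2.34
Sum: 736 + 1.33 + 72 + 2.34 = 811.67

811.67 MHz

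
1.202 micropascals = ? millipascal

0.001202 millipascals

micro = 10⁻⁶, milli = 10⁻³; factor is 10⁻³.
1.202 × 10⁻³ = 0.001202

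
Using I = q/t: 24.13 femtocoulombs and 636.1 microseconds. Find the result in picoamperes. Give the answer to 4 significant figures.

(24.13 × 10⁻¹⁵) / (636.1 × 10⁻⁶) = 0.0379343 × 10⁻⁹ A

37.93 picoamperes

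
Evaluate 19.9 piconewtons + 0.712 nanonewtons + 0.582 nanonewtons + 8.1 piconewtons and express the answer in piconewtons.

1322 piconewtons

In piconewtons:
  19.9 piconewtons → 19.9
  0.712 nanonewtons = 0.712 × 10^3 piconewtons = 712
  0.582 nanonewtons = 0.582 × 10^3 piconewtons = 582
  8.1 piconewtons → 8.1
Sum: 19.9 + 712 + 582 + 8.1 = 1322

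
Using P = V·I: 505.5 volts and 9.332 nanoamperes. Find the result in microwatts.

505.5 × 9.332e-9 = 4717.326e-9 W

4.717326 microwatts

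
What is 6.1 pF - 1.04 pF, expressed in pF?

5.06 pF

In pF:
  6.1 pF → 6.1
  1.04 pF → 1.04
Difference: 6.1 - 1.04 = 5.06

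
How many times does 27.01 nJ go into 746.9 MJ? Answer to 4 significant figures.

27650000000000000

(746.9e6) / (27.01e-9) = 27.653e15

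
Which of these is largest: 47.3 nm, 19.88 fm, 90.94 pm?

47.3 nm

47.3 nm = 0.0000000473 m
19.88 fm = 0.00000000000001988 m
90.94 pm = 0.00000000009094 m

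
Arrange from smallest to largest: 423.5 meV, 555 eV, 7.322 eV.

423.5 meV = 0.4235 eV
555 eV = 555 eV
7.322 eV = 7.322 eV

423.5 meV < 7.322 eV < 555 eV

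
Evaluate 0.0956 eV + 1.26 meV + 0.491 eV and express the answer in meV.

587.86 meV

In meV:
  0.0956 eV = 0.0956 × 10^3 meV = 95.6
  1.26 meV → 1.26
  0.491 eV = 0.491 × 10^3 meV = 491
Sum: 95.6 + 1.26 + 491 = 587.86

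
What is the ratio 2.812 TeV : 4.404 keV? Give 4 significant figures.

(2.812 × 10^12) / (4.404 × 10^3) = 0.63851 × 10^9

638500000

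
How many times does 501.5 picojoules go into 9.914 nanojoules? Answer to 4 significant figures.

(9.914 × 10^-9) / (501.5 × 10^-12) = 0.019769 × 10^3

19.77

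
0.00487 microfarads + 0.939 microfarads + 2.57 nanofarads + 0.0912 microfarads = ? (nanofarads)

In nanofarads:
  0.00487 microfarads = 0.00487e3 nanofarads = 4.87
  0.939 microfarads = 0.939e3 nanofarads = 939
  2.57 nanofarads → 2.57
  0.0912 microfarads = 0.0912e3 nanofarads = 91.2
Sum: 4.87 + 939 + 2.57 + 91.2 = 1037.64

1037.64 nanofarads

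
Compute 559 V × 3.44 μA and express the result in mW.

559 × 3.44e-6 = 1922.96e-6 W

1.92296 mW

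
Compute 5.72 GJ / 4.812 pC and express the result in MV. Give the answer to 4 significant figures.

(5.72 × 10^9) / (4.812 × 10^-12) = 1.18869 × 10^21 V

1189000000000000 MV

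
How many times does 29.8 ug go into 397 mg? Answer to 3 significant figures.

(397e-3) / (29.8e-6) = 13.32e3

13300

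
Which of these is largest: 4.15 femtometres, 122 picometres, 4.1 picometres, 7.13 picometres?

122 picometres

4.15 femtometres = 0.00000000000000415 metres
122 picometres = 0.000000000122 metres
4.1 picometres = 0.0000000000041 metres
7.13 picometres = 0.00000000000713 metres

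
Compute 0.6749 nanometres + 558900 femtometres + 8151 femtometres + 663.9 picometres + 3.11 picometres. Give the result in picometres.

1908.961 picometres

In picometres:
  0.6749 nanometres = 0.6749 × 10^3 picometres = 674.9
  558900 femtometres = 558900 × 10^-3 picometres = 558.9
  8151 femtometres = 8151 × 10^-3 picometres = 8.151
  663.9 picometres → 663.9
  3.11 picometres → 3.11
Sum: 674.9 + 558.9 + 8.151 + 663.9 + 3.11 = 1908.961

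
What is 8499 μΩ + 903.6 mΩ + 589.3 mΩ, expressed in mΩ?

1501.399 mΩ

In mΩ:
  8499 μΩ = 8499e-3 mΩ = 8.499
  903.6 mΩ → 903.6
  589.3 mΩ → 589.3
Sum: 8.499 + 903.6 + 589.3 = 1501.399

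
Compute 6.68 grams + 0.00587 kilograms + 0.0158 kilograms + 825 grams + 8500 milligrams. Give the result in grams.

In grams:
  6.68 grams → 6.68
  0.00587 kilograms = 0.00587 × 10³ grams = 5.87
  0.0158 kilograms = 0.0158 × 10³ grams = 15.8
  825 grams → 825
  8500 milligrams = 8500 × 10⁻³ grams = 8.5
Sum: 6.68 + 5.87 + 15.8 + 825 + 8.5 = 861.85

861.85 grams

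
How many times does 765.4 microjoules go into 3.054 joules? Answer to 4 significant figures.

(3.054) / (765.4 × 10^-6) = 0.0039901 × 10^6

3990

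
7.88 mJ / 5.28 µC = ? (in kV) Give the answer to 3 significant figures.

1.49 kV

(7.88 × 10⁻³) / (5.28 × 10⁻⁶) = 1.4924 × 10³ V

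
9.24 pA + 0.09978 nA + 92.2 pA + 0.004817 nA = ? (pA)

206.037 pA

In pA:
  9.24 pA → 9.24
  0.09978 nA = 0.09978 × 10^3 pA = 99.78
  92.2 pA → 92.2
  0.004817 nA = 0.004817 × 10^3 pA = 4.817
Sum: 9.24 + 99.78 + 92.2 + 4.817 = 206.037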